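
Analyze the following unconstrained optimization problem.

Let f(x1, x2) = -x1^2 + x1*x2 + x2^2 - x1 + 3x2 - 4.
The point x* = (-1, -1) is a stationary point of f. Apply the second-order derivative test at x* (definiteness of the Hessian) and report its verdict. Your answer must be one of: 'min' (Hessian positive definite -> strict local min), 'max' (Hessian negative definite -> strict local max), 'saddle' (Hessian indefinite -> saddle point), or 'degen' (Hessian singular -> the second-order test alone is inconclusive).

Compute the Hessian H = grad^2 f:
  H = [[-2, 1], [1, 2]]
Verify stationarity: grad f(x*) = H x* + g = (0, 0).
Eigenvalues of H: -2.2361, 2.2361.
Eigenvalues have mixed signs, so H is indefinite -> x* is a saddle point.

saddle


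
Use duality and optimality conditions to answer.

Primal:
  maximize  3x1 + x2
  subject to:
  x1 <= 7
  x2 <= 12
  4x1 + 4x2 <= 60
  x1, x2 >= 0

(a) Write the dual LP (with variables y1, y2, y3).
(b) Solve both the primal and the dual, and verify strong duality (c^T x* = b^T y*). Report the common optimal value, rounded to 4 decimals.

The standard primal-dual pair for 'max c^T x s.t. A x <= b, x >= 0' is:
  Dual:  min b^T y  s.t.  A^T y >= c,  y >= 0.

So the dual LP is:
  minimize  7y1 + 12y2 + 60y3
  subject to:
    y1 + 4y3 >= 3
    y2 + 4y3 >= 1
    y1, y2, y3 >= 0

Solving the primal: x* = (7, 8).
  primal value c^T x* = 29.
Solving the dual: y* = (2, 0, 0.25).
  dual value b^T y* = 29.
Strong duality: c^T x* = b^T y*. Confirmed.

29


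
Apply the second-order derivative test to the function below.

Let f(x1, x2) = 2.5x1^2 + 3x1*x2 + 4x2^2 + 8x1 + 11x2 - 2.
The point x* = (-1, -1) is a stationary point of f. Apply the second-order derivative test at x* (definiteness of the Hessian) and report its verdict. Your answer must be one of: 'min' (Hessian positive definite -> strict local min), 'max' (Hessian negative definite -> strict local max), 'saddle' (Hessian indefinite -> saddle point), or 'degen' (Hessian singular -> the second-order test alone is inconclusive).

Compute the Hessian H = grad^2 f:
  H = [[5, 3], [3, 8]]
Verify stationarity: grad f(x*) = H x* + g = (0, 0).
Eigenvalues of H: 3.1459, 9.8541.
Both eigenvalues > 0, so H is positive definite -> x* is a strict local min.

min


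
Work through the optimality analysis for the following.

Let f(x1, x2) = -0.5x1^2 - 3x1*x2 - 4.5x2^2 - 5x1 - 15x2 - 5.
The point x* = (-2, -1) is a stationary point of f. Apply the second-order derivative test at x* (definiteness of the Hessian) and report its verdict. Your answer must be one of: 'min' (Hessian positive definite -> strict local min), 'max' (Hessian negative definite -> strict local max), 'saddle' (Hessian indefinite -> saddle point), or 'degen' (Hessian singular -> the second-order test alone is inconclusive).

Compute the Hessian H = grad^2 f:
  H = [[-1, -3], [-3, -9]]
Verify stationarity: grad f(x*) = H x* + g = (0, 0).
Eigenvalues of H: -10, 0.
H has a zero eigenvalue (singular; negative semidefinite but not definite), so H is neither positive definite, negative definite, nor indefinite. The second-order test alone is inconclusive -> degen.
(Indeed, f is constant along the null direction of H through x*, so x* is not a strict local extremum.)

degen


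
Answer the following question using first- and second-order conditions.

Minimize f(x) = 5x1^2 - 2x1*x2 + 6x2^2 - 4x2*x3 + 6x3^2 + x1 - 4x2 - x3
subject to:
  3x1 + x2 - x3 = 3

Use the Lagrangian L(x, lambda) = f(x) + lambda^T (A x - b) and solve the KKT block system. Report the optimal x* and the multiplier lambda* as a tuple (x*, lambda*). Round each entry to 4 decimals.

Form the Lagrangian:
  L(x, lambda) = (1/2) x^T Q x + c^T x + lambda^T (A x - b)
Stationarity (grad_x L = 0): Q x + c + A^T lambda = 0.
Primal feasibility: A x = b.

This gives the KKT block system:
  [ Q   A^T ] [ x     ]   [-c ]
  [ A    0  ] [ lambda ] = [ b ]

Solving the linear system:
  x*      = (0.7991, 0.7137, 0.1111)
  lambda* = (-2.5214)
  f(x*)   = 2.6987

x* = (0.7991, 0.7137, 0.1111), lambda* = (-2.5214)


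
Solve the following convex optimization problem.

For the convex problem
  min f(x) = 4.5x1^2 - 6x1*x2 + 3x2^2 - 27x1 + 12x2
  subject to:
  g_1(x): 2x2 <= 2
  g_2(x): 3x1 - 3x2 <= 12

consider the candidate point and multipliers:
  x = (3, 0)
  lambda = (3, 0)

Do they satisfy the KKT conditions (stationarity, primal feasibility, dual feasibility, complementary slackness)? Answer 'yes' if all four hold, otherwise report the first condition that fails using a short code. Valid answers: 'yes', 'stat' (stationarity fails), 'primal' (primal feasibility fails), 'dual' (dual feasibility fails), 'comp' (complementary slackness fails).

Gradient of f: grad f(x) = Q x + c = (0, -6)
Constraint values g_i(x) = a_i^T x - b_i:
  g_1((3, 0)) = -2
  g_2((3, 0)) = -3
Stationarity residual: grad f(x) + sum_i lambda_i a_i = (0, 0)
  -> stationarity OK
Primal feasibility (all g_i <= 0): OK
Dual feasibility (all lambda_i >= 0): OK
Complementary slackness (lambda_i * g_i(x) = 0 for all i): FAILS

Verdict: the first failing condition is complementary_slackness -> comp.

comp


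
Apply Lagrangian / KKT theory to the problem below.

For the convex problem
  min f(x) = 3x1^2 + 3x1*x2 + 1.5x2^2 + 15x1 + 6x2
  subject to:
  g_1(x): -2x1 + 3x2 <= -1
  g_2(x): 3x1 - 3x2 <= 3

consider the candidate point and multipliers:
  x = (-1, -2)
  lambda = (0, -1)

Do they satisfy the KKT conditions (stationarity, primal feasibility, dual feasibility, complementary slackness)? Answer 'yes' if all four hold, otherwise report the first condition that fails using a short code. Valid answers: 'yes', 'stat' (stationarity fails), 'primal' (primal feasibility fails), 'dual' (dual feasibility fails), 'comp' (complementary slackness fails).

Gradient of f: grad f(x) = Q x + c = (3, -3)
Constraint values g_i(x) = a_i^T x - b_i:
  g_1((-1, -2)) = -3
  g_2((-1, -2)) = 0
Stationarity residual: grad f(x) + sum_i lambda_i a_i = (0, 0)
  -> stationarity OK
Primal feasibility (all g_i <= 0): OK
Dual feasibility (all lambda_i >= 0): FAILS
Complementary slackness (lambda_i * g_i(x) = 0 for all i): OK

Verdict: the first failing condition is dual_feasibility -> dual.

dual


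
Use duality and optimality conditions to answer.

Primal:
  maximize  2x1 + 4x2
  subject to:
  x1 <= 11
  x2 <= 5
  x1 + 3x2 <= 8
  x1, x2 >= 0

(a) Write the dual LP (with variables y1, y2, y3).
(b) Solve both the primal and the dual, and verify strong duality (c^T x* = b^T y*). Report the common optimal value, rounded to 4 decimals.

The standard primal-dual pair for 'max c^T x s.t. A x <= b, x >= 0' is:
  Dual:  min b^T y  s.t.  A^T y >= c,  y >= 0.

So the dual LP is:
  minimize  11y1 + 5y2 + 8y3
  subject to:
    y1 + y3 >= 2
    y2 + 3y3 >= 4
    y1, y2, y3 >= 0

Solving the primal: x* = (8, 0).
  primal value c^T x* = 16.
Solving the dual: y* = (0, 0, 2).
  dual value b^T y* = 16.
Strong duality: c^T x* = b^T y*. Confirmed.

16


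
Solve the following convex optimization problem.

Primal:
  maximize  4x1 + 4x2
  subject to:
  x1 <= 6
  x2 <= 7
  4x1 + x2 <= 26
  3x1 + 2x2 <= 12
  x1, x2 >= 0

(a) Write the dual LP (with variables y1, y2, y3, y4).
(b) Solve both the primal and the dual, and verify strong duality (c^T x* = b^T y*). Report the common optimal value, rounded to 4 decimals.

The standard primal-dual pair for 'max c^T x s.t. A x <= b, x >= 0' is:
  Dual:  min b^T y  s.t.  A^T y >= c,  y >= 0.

So the dual LP is:
  minimize  6y1 + 7y2 + 26y3 + 12y4
  subject to:
    y1 + 4y3 + 3y4 >= 4
    y2 + y3 + 2y4 >= 4
    y1, y2, y3, y4 >= 0

Solving the primal: x* = (0, 6).
  primal value c^T x* = 24.
Solving the dual: y* = (0, 0, 0, 2).
  dual value b^T y* = 24.
Strong duality: c^T x* = b^T y*. Confirmed.

24


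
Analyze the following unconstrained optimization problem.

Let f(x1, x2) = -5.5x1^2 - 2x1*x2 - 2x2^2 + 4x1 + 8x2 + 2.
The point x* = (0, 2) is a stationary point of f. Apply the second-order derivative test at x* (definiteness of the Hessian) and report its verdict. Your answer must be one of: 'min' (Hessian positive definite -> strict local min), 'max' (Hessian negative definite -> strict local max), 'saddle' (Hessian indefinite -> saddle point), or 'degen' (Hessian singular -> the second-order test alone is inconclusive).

Compute the Hessian H = grad^2 f:
  H = [[-11, -2], [-2, -4]]
Verify stationarity: grad f(x*) = H x* + g = (0, 0).
Eigenvalues of H: -11.5311, -3.4689.
Both eigenvalues < 0, so H is negative definite -> x* is a strict local max.

max


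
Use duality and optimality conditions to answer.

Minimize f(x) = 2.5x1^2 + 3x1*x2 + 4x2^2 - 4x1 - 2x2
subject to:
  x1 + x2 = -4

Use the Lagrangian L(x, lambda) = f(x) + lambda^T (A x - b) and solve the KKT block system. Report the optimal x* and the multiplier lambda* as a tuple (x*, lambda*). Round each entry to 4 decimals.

Form the Lagrangian:
  L(x, lambda) = (1/2) x^T Q x + c^T x + lambda^T (A x - b)
Stationarity (grad_x L = 0): Q x + c + A^T lambda = 0.
Primal feasibility: A x = b.

This gives the KKT block system:
  [ Q   A^T ] [ x     ]   [-c ]
  [ A    0  ] [ lambda ] = [ b ]

Solving the linear system:
  x*      = (-2.5714, -1.4286)
  lambda* = (21.1429)
  f(x*)   = 48.8571

x* = (-2.5714, -1.4286), lambda* = (21.1429)


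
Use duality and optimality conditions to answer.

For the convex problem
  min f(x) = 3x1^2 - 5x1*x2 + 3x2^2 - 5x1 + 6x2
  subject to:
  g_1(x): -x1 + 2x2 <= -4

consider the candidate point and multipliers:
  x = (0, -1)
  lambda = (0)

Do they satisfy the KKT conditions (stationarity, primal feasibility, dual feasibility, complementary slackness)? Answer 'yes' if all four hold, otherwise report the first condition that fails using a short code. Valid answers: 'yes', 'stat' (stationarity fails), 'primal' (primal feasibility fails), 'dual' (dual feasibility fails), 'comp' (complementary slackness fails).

Gradient of f: grad f(x) = Q x + c = (0, 0)
Constraint values g_i(x) = a_i^T x - b_i:
  g_1((0, -1)) = 2
Stationarity residual: grad f(x) + sum_i lambda_i a_i = (0, 0)
  -> stationarity OK
Primal feasibility (all g_i <= 0): FAILS
Dual feasibility (all lambda_i >= 0): OK
Complementary slackness (lambda_i * g_i(x) = 0 for all i): OK

Verdict: the first failing condition is primal_feasibility -> primal.

primal


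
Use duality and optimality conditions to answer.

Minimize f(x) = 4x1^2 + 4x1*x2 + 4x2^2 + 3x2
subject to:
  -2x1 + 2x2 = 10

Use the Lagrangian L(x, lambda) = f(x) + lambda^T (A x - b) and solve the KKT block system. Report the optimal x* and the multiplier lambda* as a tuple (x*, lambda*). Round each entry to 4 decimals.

Form the Lagrangian:
  L(x, lambda) = (1/2) x^T Q x + c^T x + lambda^T (A x - b)
Stationarity (grad_x L = 0): Q x + c + A^T lambda = 0.
Primal feasibility: A x = b.

This gives the KKT block system:
  [ Q   A^T ] [ x     ]   [-c ]
  [ A    0  ] [ lambda ] = [ b ]

Solving the linear system:
  x*      = (-2.625, 2.375)
  lambda* = (-5.75)
  f(x*)   = 32.3125

x* = (-2.625, 2.375), lambda* = (-5.75)


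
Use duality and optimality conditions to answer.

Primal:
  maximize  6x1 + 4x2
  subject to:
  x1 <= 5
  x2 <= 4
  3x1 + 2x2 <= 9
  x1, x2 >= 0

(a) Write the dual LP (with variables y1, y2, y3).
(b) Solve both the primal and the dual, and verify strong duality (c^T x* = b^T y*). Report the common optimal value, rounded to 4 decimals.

The standard primal-dual pair for 'max c^T x s.t. A x <= b, x >= 0' is:
  Dual:  min b^T y  s.t.  A^T y >= c,  y >= 0.

So the dual LP is:
  minimize  5y1 + 4y2 + 9y3
  subject to:
    y1 + 3y3 >= 6
    y2 + 2y3 >= 4
    y1, y2, y3 >= 0

Solving the primal: x* = (3, 0).
  primal value c^T x* = 18.
Solving the dual: y* = (0, 0, 2).
  dual value b^T y* = 18.
Strong duality: c^T x* = b^T y*. Confirmed.

18


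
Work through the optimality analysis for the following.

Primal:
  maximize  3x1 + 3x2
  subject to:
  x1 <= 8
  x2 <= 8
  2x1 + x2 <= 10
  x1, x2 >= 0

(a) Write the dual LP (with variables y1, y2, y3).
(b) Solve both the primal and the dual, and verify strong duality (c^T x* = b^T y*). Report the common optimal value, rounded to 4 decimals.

The standard primal-dual pair for 'max c^T x s.t. A x <= b, x >= 0' is:
  Dual:  min b^T y  s.t.  A^T y >= c,  y >= 0.

So the dual LP is:
  minimize  8y1 + 8y2 + 10y3
  subject to:
    y1 + 2y3 >= 3
    y2 + y3 >= 3
    y1, y2, y3 >= 0

Solving the primal: x* = (1, 8).
  primal value c^T x* = 27.
Solving the dual: y* = (0, 1.5, 1.5).
  dual value b^T y* = 27.
Strong duality: c^T x* = b^T y*. Confirmed.

27


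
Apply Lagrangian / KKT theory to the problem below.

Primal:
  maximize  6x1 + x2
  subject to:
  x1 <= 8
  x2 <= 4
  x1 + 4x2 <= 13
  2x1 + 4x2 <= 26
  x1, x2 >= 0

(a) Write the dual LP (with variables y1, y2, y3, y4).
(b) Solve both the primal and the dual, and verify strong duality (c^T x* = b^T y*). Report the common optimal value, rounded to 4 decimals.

The standard primal-dual pair for 'max c^T x s.t. A x <= b, x >= 0' is:
  Dual:  min b^T y  s.t.  A^T y >= c,  y >= 0.

So the dual LP is:
  minimize  8y1 + 4y2 + 13y3 + 26y4
  subject to:
    y1 + y3 + 2y4 >= 6
    y2 + 4y3 + 4y4 >= 1
    y1, y2, y3, y4 >= 0

Solving the primal: x* = (8, 1.25).
  primal value c^T x* = 49.25.
Solving the dual: y* = (5.75, 0, 0.25, 0).
  dual value b^T y* = 49.25.
Strong duality: c^T x* = b^T y*. Confirmed.

49.25


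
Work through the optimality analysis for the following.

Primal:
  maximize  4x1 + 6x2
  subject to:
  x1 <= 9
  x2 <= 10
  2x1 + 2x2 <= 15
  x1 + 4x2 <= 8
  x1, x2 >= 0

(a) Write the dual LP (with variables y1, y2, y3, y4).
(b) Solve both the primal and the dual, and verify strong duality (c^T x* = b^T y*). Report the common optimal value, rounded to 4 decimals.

The standard primal-dual pair for 'max c^T x s.t. A x <= b, x >= 0' is:
  Dual:  min b^T y  s.t.  A^T y >= c,  y >= 0.

So the dual LP is:
  minimize  9y1 + 10y2 + 15y3 + 8y4
  subject to:
    y1 + 2y3 + y4 >= 4
    y2 + 2y3 + 4y4 >= 6
    y1, y2, y3, y4 >= 0

Solving the primal: x* = (7.3333, 0.1667).
  primal value c^T x* = 30.3333.
Solving the dual: y* = (0, 0, 1.6667, 0.6667).
  dual value b^T y* = 30.3333.
Strong duality: c^T x* = b^T y*. Confirmed.

30.3333


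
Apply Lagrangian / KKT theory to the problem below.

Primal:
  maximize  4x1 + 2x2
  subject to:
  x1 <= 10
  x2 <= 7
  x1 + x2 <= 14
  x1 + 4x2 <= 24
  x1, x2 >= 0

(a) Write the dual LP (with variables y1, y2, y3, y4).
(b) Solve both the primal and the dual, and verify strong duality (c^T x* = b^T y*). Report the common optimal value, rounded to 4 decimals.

The standard primal-dual pair for 'max c^T x s.t. A x <= b, x >= 0' is:
  Dual:  min b^T y  s.t.  A^T y >= c,  y >= 0.

So the dual LP is:
  minimize  10y1 + 7y2 + 14y3 + 24y4
  subject to:
    y1 + y3 + y4 >= 4
    y2 + y3 + 4y4 >= 2
    y1, y2, y3, y4 >= 0

Solving the primal: x* = (10, 3.5).
  primal value c^T x* = 47.
Solving the dual: y* = (3.5, 0, 0, 0.5).
  dual value b^T y* = 47.
Strong duality: c^T x* = b^T y*. Confirmed.

47


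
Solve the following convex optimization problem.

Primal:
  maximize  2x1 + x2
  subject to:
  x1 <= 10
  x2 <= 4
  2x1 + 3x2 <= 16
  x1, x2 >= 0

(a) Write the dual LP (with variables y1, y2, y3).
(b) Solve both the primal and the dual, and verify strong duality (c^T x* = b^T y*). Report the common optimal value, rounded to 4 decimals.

The standard primal-dual pair for 'max c^T x s.t. A x <= b, x >= 0' is:
  Dual:  min b^T y  s.t.  A^T y >= c,  y >= 0.

So the dual LP is:
  minimize  10y1 + 4y2 + 16y3
  subject to:
    y1 + 2y3 >= 2
    y2 + 3y3 >= 1
    y1, y2, y3 >= 0

Solving the primal: x* = (8, 0).
  primal value c^T x* = 16.
Solving the dual: y* = (0, 0, 1).
  dual value b^T y* = 16.
Strong duality: c^T x* = b^T y*. Confirmed.

16


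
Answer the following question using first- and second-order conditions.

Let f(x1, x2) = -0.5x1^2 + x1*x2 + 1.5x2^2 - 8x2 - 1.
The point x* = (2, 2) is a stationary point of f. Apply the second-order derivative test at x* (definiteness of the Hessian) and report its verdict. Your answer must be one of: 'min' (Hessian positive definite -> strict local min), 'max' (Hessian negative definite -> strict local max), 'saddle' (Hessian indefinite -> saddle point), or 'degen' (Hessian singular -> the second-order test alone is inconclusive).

Compute the Hessian H = grad^2 f:
  H = [[-1, 1], [1, 3]]
Verify stationarity: grad f(x*) = H x* + g = (0, 0).
Eigenvalues of H: -1.2361, 3.2361.
Eigenvalues have mixed signs, so H is indefinite -> x* is a saddle point.

saddle


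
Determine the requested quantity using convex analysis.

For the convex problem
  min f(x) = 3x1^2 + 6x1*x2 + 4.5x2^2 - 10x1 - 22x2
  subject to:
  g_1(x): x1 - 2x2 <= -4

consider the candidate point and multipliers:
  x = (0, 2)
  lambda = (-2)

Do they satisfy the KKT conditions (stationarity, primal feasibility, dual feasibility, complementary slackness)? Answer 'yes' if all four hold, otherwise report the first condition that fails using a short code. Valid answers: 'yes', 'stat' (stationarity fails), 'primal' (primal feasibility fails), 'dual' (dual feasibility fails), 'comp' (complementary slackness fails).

Gradient of f: grad f(x) = Q x + c = (2, -4)
Constraint values g_i(x) = a_i^T x - b_i:
  g_1((0, 2)) = 0
Stationarity residual: grad f(x) + sum_i lambda_i a_i = (0, 0)
  -> stationarity OK
Primal feasibility (all g_i <= 0): OK
Dual feasibility (all lambda_i >= 0): FAILS
Complementary slackness (lambda_i * g_i(x) = 0 for all i): OK

Verdict: the first failing condition is dual_feasibility -> dual.

dual


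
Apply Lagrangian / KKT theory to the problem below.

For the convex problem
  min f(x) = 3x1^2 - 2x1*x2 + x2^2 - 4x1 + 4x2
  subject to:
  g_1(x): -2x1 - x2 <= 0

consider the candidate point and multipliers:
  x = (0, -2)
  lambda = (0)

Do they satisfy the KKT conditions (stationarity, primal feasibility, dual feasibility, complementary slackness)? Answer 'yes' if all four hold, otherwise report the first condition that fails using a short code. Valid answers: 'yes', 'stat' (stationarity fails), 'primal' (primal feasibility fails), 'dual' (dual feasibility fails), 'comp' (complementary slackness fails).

Gradient of f: grad f(x) = Q x + c = (0, 0)
Constraint values g_i(x) = a_i^T x - b_i:
  g_1((0, -2)) = 2
Stationarity residual: grad f(x) + sum_i lambda_i a_i = (0, 0)
  -> stationarity OK
Primal feasibility (all g_i <= 0): FAILS
Dual feasibility (all lambda_i >= 0): OK
Complementary slackness (lambda_i * g_i(x) = 0 for all i): OK

Verdict: the first failing condition is primal_feasibility -> primal.

primal


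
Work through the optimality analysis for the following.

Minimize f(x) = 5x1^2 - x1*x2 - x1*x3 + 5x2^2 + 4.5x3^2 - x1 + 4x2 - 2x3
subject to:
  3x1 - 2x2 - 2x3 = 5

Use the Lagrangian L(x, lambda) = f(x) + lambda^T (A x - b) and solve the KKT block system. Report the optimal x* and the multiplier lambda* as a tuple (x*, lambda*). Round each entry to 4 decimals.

Form the Lagrangian:
  L(x, lambda) = (1/2) x^T Q x + c^T x + lambda^T (A x - b)
Stationarity (grad_x L = 0): Q x + c + A^T lambda = 0.
Primal feasibility: A x = b.

This gives the KKT block system:
  [ Q   A^T ] [ x     ]   [-c ]
  [ A    0  ] [ lambda ] = [ b ]

Solving the linear system:
  x*      = (0.8495, -0.8964, -0.3294)
  lambda* = (-2.9069)
  f(x*)   = 5.3789

x* = (0.8495, -0.8964, -0.3294), lambda* = (-2.9069)


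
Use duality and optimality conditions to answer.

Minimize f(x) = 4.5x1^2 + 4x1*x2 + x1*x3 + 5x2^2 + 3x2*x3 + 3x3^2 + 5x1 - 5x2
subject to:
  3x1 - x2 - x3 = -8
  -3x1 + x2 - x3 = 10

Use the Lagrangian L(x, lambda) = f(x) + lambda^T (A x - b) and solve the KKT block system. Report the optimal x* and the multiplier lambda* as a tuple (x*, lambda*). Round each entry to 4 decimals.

Form the Lagrangian:
  L(x, lambda) = (1/2) x^T Q x + c^T x + lambda^T (A x - b)
Stationarity (grad_x L = 0): Q x + c + A^T lambda = 0.
Primal feasibility: A x = b.

This gives the KKT block system:
  [ Q   A^T ] [ x     ]   [-c ]
  [ A    0  ] [ lambda ] = [ b ]

Solving the linear system:
  x*      = (-2.3252, 2.0244, -1)
  lambda* = (0.3455, -2.5976)
  f(x*)   = 3.4959

x* = (-2.3252, 2.0244, -1), lambda* = (0.3455, -2.5976)


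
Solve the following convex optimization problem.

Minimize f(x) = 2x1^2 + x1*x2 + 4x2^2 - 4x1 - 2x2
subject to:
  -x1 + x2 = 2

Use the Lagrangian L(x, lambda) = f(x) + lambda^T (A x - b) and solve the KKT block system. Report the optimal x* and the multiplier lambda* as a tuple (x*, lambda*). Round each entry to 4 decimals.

Form the Lagrangian:
  L(x, lambda) = (1/2) x^T Q x + c^T x + lambda^T (A x - b)
Stationarity (grad_x L = 0): Q x + c + A^T lambda = 0.
Primal feasibility: A x = b.

This gives the KKT block system:
  [ Q   A^T ] [ x     ]   [-c ]
  [ A    0  ] [ lambda ] = [ b ]

Solving the linear system:
  x*      = (-0.8571, 1.1429)
  lambda* = (-6.2857)
  f(x*)   = 6.8571

x* = (-0.8571, 1.1429), lambda* = (-6.2857)


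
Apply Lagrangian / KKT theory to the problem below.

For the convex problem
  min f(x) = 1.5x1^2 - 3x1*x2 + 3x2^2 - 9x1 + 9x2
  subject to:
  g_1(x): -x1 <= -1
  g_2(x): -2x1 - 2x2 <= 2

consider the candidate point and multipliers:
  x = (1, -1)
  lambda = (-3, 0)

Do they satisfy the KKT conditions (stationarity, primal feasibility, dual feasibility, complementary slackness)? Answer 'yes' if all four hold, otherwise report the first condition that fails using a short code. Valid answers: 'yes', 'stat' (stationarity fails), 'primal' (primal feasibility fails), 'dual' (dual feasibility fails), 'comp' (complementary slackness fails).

Gradient of f: grad f(x) = Q x + c = (-3, 0)
Constraint values g_i(x) = a_i^T x - b_i:
  g_1((1, -1)) = 0
  g_2((1, -1)) = -2
Stationarity residual: grad f(x) + sum_i lambda_i a_i = (0, 0)
  -> stationarity OK
Primal feasibility (all g_i <= 0): OK
Dual feasibility (all lambda_i >= 0): FAILS
Complementary slackness (lambda_i * g_i(x) = 0 for all i): OK

Verdict: the first failing condition is dual_feasibility -> dual.

dual


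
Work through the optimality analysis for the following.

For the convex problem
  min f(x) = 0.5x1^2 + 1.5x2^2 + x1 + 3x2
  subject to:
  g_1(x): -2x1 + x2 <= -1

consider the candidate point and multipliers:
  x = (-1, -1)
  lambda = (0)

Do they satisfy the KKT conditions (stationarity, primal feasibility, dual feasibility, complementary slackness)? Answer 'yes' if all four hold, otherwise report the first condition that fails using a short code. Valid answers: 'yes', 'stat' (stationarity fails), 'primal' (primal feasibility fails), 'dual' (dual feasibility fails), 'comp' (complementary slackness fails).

Gradient of f: grad f(x) = Q x + c = (0, 0)
Constraint values g_i(x) = a_i^T x - b_i:
  g_1((-1, -1)) = 2
Stationarity residual: grad f(x) + sum_i lambda_i a_i = (0, 0)
  -> stationarity OK
Primal feasibility (all g_i <= 0): FAILS
Dual feasibility (all lambda_i >= 0): OK
Complementary slackness (lambda_i * g_i(x) = 0 for all i): OK

Verdict: the first failing condition is primal_feasibility -> primal.

primal


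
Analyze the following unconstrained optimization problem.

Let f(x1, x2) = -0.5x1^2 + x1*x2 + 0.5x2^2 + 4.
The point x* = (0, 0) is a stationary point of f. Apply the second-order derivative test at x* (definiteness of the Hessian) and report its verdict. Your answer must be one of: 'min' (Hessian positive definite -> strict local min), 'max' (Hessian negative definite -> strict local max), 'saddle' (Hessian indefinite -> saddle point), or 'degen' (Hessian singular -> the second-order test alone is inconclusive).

Compute the Hessian H = grad^2 f:
  H = [[-1, 1], [1, 1]]
Verify stationarity: grad f(x*) = H x* + g = (0, 0).
Eigenvalues of H: -1.4142, 1.4142.
Eigenvalues have mixed signs, so H is indefinite -> x* is a saddle point.

saddle


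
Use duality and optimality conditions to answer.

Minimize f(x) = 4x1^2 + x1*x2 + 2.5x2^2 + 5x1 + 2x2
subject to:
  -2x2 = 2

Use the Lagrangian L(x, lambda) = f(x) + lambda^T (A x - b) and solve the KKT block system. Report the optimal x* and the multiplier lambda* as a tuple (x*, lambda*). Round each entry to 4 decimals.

Form the Lagrangian:
  L(x, lambda) = (1/2) x^T Q x + c^T x + lambda^T (A x - b)
Stationarity (grad_x L = 0): Q x + c + A^T lambda = 0.
Primal feasibility: A x = b.

This gives the KKT block system:
  [ Q   A^T ] [ x     ]   [-c ]
  [ A    0  ] [ lambda ] = [ b ]

Solving the linear system:
  x*      = (-0.5, -1)
  lambda* = (-1.75)
  f(x*)   = -0.5

x* = (-0.5, -1), lambda* = (-1.75)


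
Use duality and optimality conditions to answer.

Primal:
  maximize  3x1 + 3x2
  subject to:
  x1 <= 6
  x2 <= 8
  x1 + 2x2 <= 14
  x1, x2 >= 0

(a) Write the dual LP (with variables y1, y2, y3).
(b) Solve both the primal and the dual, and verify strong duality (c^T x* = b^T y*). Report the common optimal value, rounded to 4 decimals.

The standard primal-dual pair for 'max c^T x s.t. A x <= b, x >= 0' is:
  Dual:  min b^T y  s.t.  A^T y >= c,  y >= 0.

So the dual LP is:
  minimize  6y1 + 8y2 + 14y3
  subject to:
    y1 + y3 >= 3
    y2 + 2y3 >= 3
    y1, y2, y3 >= 0

Solving the primal: x* = (6, 4).
  primal value c^T x* = 30.
Solving the dual: y* = (1.5, 0, 1.5).
  dual value b^T y* = 30.
Strong duality: c^T x* = b^T y*. Confirmed.

30


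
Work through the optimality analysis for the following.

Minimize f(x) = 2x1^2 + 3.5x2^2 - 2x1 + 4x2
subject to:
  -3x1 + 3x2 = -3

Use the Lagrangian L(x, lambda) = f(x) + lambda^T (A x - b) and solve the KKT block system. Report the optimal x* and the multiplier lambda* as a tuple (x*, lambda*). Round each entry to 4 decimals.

Form the Lagrangian:
  L(x, lambda) = (1/2) x^T Q x + c^T x + lambda^T (A x - b)
Stationarity (grad_x L = 0): Q x + c + A^T lambda = 0.
Primal feasibility: A x = b.

This gives the KKT block system:
  [ Q   A^T ] [ x     ]   [-c ]
  [ A    0  ] [ lambda ] = [ b ]

Solving the linear system:
  x*      = (0.4545, -0.5455)
  lambda* = (-0.0606)
  f(x*)   = -1.6364

x* = (0.4545, -0.5455), lambda* = (-0.0606)


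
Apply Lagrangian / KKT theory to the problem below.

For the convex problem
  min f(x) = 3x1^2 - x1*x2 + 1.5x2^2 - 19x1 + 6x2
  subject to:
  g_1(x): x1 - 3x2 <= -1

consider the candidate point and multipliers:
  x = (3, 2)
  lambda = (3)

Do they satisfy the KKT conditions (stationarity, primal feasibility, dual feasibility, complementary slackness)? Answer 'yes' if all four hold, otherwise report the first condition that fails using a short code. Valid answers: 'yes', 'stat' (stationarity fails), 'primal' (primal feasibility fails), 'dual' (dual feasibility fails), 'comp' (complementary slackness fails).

Gradient of f: grad f(x) = Q x + c = (-3, 9)
Constraint values g_i(x) = a_i^T x - b_i:
  g_1((3, 2)) = -2
Stationarity residual: grad f(x) + sum_i lambda_i a_i = (0, 0)
  -> stationarity OK
Primal feasibility (all g_i <= 0): OK
Dual feasibility (all lambda_i >= 0): OK
Complementary slackness (lambda_i * g_i(x) = 0 for all i): FAILS

Verdict: the first failing condition is complementary_slackness -> comp.

comp


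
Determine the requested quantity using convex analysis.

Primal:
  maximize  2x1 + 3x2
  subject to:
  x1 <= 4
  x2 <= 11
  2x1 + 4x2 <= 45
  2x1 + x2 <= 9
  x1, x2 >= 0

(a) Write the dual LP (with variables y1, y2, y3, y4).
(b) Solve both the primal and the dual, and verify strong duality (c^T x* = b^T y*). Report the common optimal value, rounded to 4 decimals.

The standard primal-dual pair for 'max c^T x s.t. A x <= b, x >= 0' is:
  Dual:  min b^T y  s.t.  A^T y >= c,  y >= 0.

So the dual LP is:
  minimize  4y1 + 11y2 + 45y3 + 9y4
  subject to:
    y1 + 2y3 + 2y4 >= 2
    y2 + 4y3 + y4 >= 3
    y1, y2, y3, y4 >= 0

Solving the primal: x* = (0, 9).
  primal value c^T x* = 27.
Solving the dual: y* = (0, 0, 0, 3).
  dual value b^T y* = 27.
Strong duality: c^T x* = b^T y*. Confirmed.

27


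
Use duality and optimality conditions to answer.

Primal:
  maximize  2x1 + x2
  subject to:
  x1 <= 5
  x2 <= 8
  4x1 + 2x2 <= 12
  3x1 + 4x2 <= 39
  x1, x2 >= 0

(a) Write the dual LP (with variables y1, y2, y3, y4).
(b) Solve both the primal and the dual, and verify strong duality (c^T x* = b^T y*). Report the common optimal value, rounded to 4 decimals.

The standard primal-dual pair for 'max c^T x s.t. A x <= b, x >= 0' is:
  Dual:  min b^T y  s.t.  A^T y >= c,  y >= 0.

So the dual LP is:
  minimize  5y1 + 8y2 + 12y3 + 39y4
  subject to:
    y1 + 4y3 + 3y4 >= 2
    y2 + 2y3 + 4y4 >= 1
    y1, y2, y3, y4 >= 0

Solving the primal: x* = (3, 0).
  primal value c^T x* = 6.
Solving the dual: y* = (0, 0, 0.5, 0).
  dual value b^T y* = 6.
Strong duality: c^T x* = b^T y*. Confirmed.

6


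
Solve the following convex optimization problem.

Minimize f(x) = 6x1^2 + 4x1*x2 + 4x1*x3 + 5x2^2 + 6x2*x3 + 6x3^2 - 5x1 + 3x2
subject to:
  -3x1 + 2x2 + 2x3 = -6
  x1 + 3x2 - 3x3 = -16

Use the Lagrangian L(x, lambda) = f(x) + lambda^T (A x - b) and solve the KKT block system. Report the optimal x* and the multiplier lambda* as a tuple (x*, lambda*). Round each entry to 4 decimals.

Form the Lagrangian:
  L(x, lambda) = (1/2) x^T Q x + c^T x + lambda^T (A x - b)
Stationarity (grad_x L = 0): Q x + c + A^T lambda = 0.
Primal feasibility: A x = b.

This gives the KKT block system:
  [ Q   A^T ] [ x     ]   [-c ]
  [ A    0  ] [ lambda ] = [ b ]

Solving the linear system:
  x*      = (1.0376, -3.5614, 2.1178)
  lambda* = (1.8899, 3.9921)
  f(x*)   = 29.6703

x* = (1.0376, -3.5614, 2.1178), lambda* = (1.8899, 3.9921)


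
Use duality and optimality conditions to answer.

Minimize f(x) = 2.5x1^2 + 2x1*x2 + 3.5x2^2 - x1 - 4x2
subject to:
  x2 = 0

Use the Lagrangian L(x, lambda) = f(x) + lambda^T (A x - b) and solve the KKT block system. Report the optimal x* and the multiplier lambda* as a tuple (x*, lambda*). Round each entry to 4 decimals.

Form the Lagrangian:
  L(x, lambda) = (1/2) x^T Q x + c^T x + lambda^T (A x - b)
Stationarity (grad_x L = 0): Q x + c + A^T lambda = 0.
Primal feasibility: A x = b.

This gives the KKT block system:
  [ Q   A^T ] [ x     ]   [-c ]
  [ A    0  ] [ lambda ] = [ b ]

Solving the linear system:
  x*      = (0.2, 0)
  lambda* = (3.6)
  f(x*)   = -0.1

x* = (0.2, 0), lambda* = (3.6)


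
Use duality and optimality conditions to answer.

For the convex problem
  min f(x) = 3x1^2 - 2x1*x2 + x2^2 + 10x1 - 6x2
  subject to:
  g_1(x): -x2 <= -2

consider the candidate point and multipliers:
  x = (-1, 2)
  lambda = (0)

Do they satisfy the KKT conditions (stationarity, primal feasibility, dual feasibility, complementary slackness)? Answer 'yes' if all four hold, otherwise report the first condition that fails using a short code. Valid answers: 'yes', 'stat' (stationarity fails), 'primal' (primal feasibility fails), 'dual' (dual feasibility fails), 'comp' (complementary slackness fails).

Gradient of f: grad f(x) = Q x + c = (0, 0)
Constraint values g_i(x) = a_i^T x - b_i:
  g_1((-1, 2)) = 0
Stationarity residual: grad f(x) + sum_i lambda_i a_i = (0, 0)
  -> stationarity OK
Primal feasibility (all g_i <= 0): OK
Dual feasibility (all lambda_i >= 0): OK
Complementary slackness (lambda_i * g_i(x) = 0 for all i): OK

Verdict: yes, KKT holds.

yes


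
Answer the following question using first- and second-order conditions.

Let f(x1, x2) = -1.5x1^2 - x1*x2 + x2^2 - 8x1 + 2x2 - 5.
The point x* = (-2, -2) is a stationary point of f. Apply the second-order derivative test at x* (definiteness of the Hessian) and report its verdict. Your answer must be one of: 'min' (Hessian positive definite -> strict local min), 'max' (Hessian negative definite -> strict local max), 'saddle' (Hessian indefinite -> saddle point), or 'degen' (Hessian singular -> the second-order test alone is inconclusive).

Compute the Hessian H = grad^2 f:
  H = [[-3, -1], [-1, 2]]
Verify stationarity: grad f(x*) = H x* + g = (0, 0).
Eigenvalues of H: -3.1926, 2.1926.
Eigenvalues have mixed signs, so H is indefinite -> x* is a saddle point.

saddle


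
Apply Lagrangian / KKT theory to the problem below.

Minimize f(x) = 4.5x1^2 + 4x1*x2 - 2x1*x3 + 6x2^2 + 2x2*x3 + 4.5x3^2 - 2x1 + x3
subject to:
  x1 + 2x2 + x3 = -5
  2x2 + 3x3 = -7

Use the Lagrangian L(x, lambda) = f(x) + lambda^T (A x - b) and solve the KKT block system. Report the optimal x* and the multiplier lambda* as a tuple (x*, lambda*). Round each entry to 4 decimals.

Form the Lagrangian:
  L(x, lambda) = (1/2) x^T Q x + c^T x + lambda^T (A x - b)
Stationarity (grad_x L = 0): Q x + c + A^T lambda = 0.
Primal feasibility: A x = b.

This gives the KKT block system:
  [ Q   A^T ] [ x     ]   [-c ]
  [ A    0  ] [ lambda ] = [ b ]

Solving the linear system:
  x*      = (-0.6471, -1.5147, -1.3235)
  lambda* = (11.2353, 0.4706)
  f(x*)   = 29.7206

x* = (-0.6471, -1.5147, -1.3235), lambda* = (11.2353, 0.4706)


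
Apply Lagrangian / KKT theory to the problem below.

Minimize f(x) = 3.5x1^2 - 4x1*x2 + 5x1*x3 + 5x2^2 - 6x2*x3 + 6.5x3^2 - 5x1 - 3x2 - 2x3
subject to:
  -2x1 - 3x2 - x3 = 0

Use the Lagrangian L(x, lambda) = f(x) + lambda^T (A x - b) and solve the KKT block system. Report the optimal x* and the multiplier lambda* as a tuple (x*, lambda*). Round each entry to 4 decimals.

Form the Lagrangian:
  L(x, lambda) = (1/2) x^T Q x + c^T x + lambda^T (A x - b)
Stationarity (grad_x L = 0): Q x + c + A^T lambda = 0.
Primal feasibility: A x = b.

This gives the KKT block system:
  [ Q   A^T ] [ x     ]   [-c ]
  [ A    0  ] [ lambda ] = [ b ]

Solving the linear system:
  x*      = (0.2857, -0.1429, -0.1429)
  lambda* = (-1.5714)
  f(x*)   = -0.3571

x* = (0.2857, -0.1429, -0.1429), lambda* = (-1.5714)


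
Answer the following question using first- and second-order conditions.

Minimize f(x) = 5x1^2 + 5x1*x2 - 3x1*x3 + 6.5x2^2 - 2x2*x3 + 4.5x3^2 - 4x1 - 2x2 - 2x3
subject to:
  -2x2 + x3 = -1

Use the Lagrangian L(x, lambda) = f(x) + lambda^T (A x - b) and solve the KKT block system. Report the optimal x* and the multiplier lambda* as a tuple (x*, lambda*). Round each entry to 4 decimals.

Form the Lagrangian:
  L(x, lambda) = (1/2) x^T Q x + c^T x + lambda^T (A x - b)
Stationarity (grad_x L = 0): Q x + c + A^T lambda = 0.
Primal feasibility: A x = b.

This gives the KKT block system:
  [ Q   A^T ] [ x     ]   [-c ]
  [ A    0  ] [ lambda ] = [ b ]

Solving the linear system:
  x*      = (0.154, 0.5403, 0.0807)
  lambda* = (2.8166)
  f(x*)   = 0.4792

x* = (0.154, 0.5403, 0.0807), lambda* = (2.8166)


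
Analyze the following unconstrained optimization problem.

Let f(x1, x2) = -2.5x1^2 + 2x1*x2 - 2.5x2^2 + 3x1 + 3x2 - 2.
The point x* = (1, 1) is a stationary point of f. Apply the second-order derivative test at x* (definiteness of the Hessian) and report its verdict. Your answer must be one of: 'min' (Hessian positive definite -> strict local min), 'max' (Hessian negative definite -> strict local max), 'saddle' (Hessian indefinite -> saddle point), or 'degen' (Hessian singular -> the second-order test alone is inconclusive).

Compute the Hessian H = grad^2 f:
  H = [[-5, 2], [2, -5]]
Verify stationarity: grad f(x*) = H x* + g = (0, 0).
Eigenvalues of H: -7, -3.
Both eigenvalues < 0, so H is negative definite -> x* is a strict local max.

max


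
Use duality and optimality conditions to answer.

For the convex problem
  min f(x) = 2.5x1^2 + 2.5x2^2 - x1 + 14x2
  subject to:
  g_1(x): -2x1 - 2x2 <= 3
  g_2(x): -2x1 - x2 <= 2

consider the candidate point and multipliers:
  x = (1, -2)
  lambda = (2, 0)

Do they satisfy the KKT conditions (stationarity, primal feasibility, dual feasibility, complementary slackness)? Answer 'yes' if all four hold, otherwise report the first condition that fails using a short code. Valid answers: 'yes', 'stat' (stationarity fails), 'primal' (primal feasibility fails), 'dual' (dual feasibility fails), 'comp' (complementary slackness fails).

Gradient of f: grad f(x) = Q x + c = (4, 4)
Constraint values g_i(x) = a_i^T x - b_i:
  g_1((1, -2)) = -1
  g_2((1, -2)) = -2
Stationarity residual: grad f(x) + sum_i lambda_i a_i = (0, 0)
  -> stationarity OK
Primal feasibility (all g_i <= 0): OK
Dual feasibility (all lambda_i >= 0): OK
Complementary slackness (lambda_i * g_i(x) = 0 for all i): FAILS

Verdict: the first failing condition is complementary_slackness -> comp.

comp


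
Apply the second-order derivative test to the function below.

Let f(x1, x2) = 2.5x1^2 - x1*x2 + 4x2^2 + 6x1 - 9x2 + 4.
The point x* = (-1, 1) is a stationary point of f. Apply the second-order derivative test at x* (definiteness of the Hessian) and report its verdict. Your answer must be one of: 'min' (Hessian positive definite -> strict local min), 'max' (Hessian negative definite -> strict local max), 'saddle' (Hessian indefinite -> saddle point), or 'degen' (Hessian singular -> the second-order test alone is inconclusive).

Compute the Hessian H = grad^2 f:
  H = [[5, -1], [-1, 8]]
Verify stationarity: grad f(x*) = H x* + g = (0, 0).
Eigenvalues of H: 4.6972, 8.3028.
Both eigenvalues > 0, so H is positive definite -> x* is a strict local min.

min


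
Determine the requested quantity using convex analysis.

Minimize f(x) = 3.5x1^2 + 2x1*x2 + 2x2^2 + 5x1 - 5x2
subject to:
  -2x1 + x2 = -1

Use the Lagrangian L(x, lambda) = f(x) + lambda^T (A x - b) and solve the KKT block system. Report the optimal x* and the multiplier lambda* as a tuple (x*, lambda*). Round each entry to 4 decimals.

Form the Lagrangian:
  L(x, lambda) = (1/2) x^T Q x + c^T x + lambda^T (A x - b)
Stationarity (grad_x L = 0): Q x + c + A^T lambda = 0.
Primal feasibility: A x = b.

This gives the KKT block system:
  [ Q   A^T ] [ x     ]   [-c ]
  [ A    0  ] [ lambda ] = [ b ]

Solving the linear system:
  x*      = (0.4839, -0.0323)
  lambda* = (4.1613)
  f(x*)   = 3.371

x* = (0.4839, -0.0323), lambda* = (4.1613)


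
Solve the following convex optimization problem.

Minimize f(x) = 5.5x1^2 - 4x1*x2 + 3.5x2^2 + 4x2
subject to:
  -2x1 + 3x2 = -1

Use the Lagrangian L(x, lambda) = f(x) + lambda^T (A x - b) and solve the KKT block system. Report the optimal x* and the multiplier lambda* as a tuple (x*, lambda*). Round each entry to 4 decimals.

Form the Lagrangian:
  L(x, lambda) = (1/2) x^T Q x + c^T x + lambda^T (A x - b)
Stationarity (grad_x L = 0): Q x + c + A^T lambda = 0.
Primal feasibility: A x = b.

This gives the KKT block system:
  [ Q   A^T ] [ x     ]   [-c ]
  [ A    0  ] [ lambda ] = [ b ]

Solving the linear system:
  x*      = (-0.2785, -0.519)
  lambda* = (-0.4937)
  f(x*)   = -1.2848

x* = (-0.2785, -0.519), lambda* = (-0.4937)


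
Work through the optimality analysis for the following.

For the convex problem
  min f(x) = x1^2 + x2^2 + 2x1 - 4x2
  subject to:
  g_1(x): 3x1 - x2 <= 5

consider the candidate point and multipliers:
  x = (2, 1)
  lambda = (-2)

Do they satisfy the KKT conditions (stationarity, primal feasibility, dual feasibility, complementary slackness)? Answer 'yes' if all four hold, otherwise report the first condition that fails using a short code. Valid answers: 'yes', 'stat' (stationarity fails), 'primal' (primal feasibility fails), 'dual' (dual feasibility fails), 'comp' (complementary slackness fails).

Gradient of f: grad f(x) = Q x + c = (6, -2)
Constraint values g_i(x) = a_i^T x - b_i:
  g_1((2, 1)) = 0
Stationarity residual: grad f(x) + sum_i lambda_i a_i = (0, 0)
  -> stationarity OK
Primal feasibility (all g_i <= 0): OK
Dual feasibility (all lambda_i >= 0): FAILS
Complementary slackness (lambda_i * g_i(x) = 0 for all i): OK

Verdict: the first failing condition is dual_feasibility -> dual.

dual


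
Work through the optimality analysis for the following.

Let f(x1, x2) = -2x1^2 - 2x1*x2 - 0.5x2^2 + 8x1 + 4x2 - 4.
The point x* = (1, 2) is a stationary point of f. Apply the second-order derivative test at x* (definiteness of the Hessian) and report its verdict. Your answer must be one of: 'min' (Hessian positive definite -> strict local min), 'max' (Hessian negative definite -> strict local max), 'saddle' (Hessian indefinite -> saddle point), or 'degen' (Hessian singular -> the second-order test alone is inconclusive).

Compute the Hessian H = grad^2 f:
  H = [[-4, -2], [-2, -1]]
Verify stationarity: grad f(x*) = H x* + g = (0, 0).
Eigenvalues of H: -5, 0.
H has a zero eigenvalue (singular; negative semidefinite but not definite), so H is neither positive definite, negative definite, nor indefinite. The second-order test alone is inconclusive -> degen.
(Indeed, f is constant along the null direction of H through x*, so x* is not a strict local extremum.)

degen
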